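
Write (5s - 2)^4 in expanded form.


Expand (5s - 2)^4 by repeated multiplication:
  (5s - 2)^2 = 25s^2 - 20s + 4
  (5s - 2)^3 = 125s^3 - 150s^2 + 60s - 8
= 625s^4 - 1000s^3 + 600s^2 - 160s + 16


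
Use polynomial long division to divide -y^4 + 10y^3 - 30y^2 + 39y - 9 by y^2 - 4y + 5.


(-y^4 + 10y^3 - 30y^2 + 39y - 9) / (y^2 - 4y + 5)
Step 1: -y^2 * (y^2 - 4y + 5) = -y^4 + 4y^3 - 5y^2; subtract.
Step 2: 6y * (y^2 - 4y + 5) = 6y^3 - 24y^2 + 30y; subtract.
Step 3: -1 * (y^2 - 4y + 5) = -y^2 + 4y - 5; subtract.
Quotient: -y^2 + 6y - 1, Remainder: 5y - 4


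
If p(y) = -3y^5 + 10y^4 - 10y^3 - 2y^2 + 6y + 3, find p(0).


Using direct substitution:
  -3 * (0)^5 = 0
  10 * (0)^4 = 0
  -10 * (0)^3 = 0
  -2 * (0)^2 = 0
  6 * (0)^1 = 0
  constant: 3
Sum = 0 + 0 + 0 + 0 + 0 + 3 = 3


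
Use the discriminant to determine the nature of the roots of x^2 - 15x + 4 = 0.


D = b^2 - 4ac = (-15)^2 - 4(1)(4) = 225 - 16 = 209
Since D > 0: two distinct irrational roots


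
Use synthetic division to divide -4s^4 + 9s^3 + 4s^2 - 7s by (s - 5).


Synthetic division with c = 5. Coefficients: -4, 9, 4, -7, 0
Bring down -4.
  -4 * 5 = -20; -20 + 9 = -11
  -11 * 5 = -55; -55 + 4 = -51
  -51 * 5 = -255; -255 - 7 = -262
  -262 * 5 = -1310; -1310 + 0 = -1310
Quotient: -4s^3 - 11s^2 - 51s - 262, Remainder: -1310


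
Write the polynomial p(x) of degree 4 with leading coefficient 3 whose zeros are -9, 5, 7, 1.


p(x) = 3(x + 9)(x - 5)(x - 7)(x - 1)
Expand: 3x^4 - 12x^3 - 210x^2 + 1164x - 945


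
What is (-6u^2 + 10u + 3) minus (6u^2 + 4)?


Distribute the minus sign:
  (-6u^2 + 10u + 3)
- (6u^2 + 4)
Negate second polynomial: -6u^2 - 4
Add: -12u^2 + 10u - 1


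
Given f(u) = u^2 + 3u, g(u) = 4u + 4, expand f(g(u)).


Substitute g(u) into f:
f(g(u)) = 1*(4u + 4)^2 + 3*(4u + 4)
(4u + 4)^2 = 16u^2 + 32u + 16
Expand and combine: 16u^2 + 44u + 28


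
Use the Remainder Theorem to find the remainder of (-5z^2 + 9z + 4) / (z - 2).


By the Remainder Theorem, the remainder equals p(2):
  -5*(2)^2 = -20
  9*(2)^1 = 18
  constant: 4
Sum: -20 + 18 + 4 = 2


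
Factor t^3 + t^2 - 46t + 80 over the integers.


Try integer roots (divisors of 80). t=5: p(5)=0.
Divide out (t - 5): quotient is t^2 + 6t - 16.
Factor the quadratic: (t - 2)(t + 8)
Result: (t - 5)(t - 2)(t + 8)


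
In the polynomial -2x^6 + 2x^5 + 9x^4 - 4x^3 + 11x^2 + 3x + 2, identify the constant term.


Read off the constant term: 2


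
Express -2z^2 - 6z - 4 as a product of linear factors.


Roots satisfy r1 + r2 = -b/a = -3 and r1*r2 = c/a = 2.
So r1 = -1, r2 = -2.
-2z^2 - 6z - 4 = -2(z - r1)(z - r2) = -2(z + 1)(z + 2)


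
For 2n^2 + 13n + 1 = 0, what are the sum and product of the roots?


For an^2+bn+c=0: sum = -b/a, product = c/a.
a=2, b=13, c=1
Sum = -(13)/2 = -13/2
Product = (1)/2 = 1/2


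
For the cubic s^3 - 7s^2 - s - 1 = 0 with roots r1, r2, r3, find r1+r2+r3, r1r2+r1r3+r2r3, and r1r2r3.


Monic cubic s^3+bs^2+cs+d=0: sum=-b, pairwise sum=c, product=-d.
b=-7, c=-1, d=-1
r1+r2+r3 = 7
r1r2+r1r3+r2r3 = -1
r1r2r3 = 1


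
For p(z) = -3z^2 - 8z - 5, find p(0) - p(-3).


p(0) = -5
p(-3) = -8
p(0) - p(-3) = -5 + 8 = 3


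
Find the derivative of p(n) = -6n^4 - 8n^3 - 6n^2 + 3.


Apply the power rule term by term:
  d/dn(-6n^4) = -24n^3
  d/dn(-8n^3) = -24n^2
  d/dn(-6n^2) = -12n
  d/dn(3) = 0
p'(n) = -24n^3 - 24n^2 - 12n


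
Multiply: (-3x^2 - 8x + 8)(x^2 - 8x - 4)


Distribute each term of the first polynomial:
  (-3x^2)(x^2 - 8x - 4) = -3x^4 + 24x^3 + 12x^2
  (-8x)(x^2 - 8x - 4) = -8x^3 + 64x^2 + 32x
  (8)(x^2 - 8x - 4) = 8x^2 - 64x - 32
Sum: -3x^4 + 16x^3 + 84x^2 - 32x - 32


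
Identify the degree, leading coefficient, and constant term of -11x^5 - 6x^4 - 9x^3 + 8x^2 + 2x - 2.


Highest power of x is 5, with coefficient -11. Constant term is -2.
Degree = 5, leading coefficient = -11, constant term = -2


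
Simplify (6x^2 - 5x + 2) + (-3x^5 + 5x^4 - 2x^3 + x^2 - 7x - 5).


Align terms by degree and add:
  6x^2 - 5x + 2
  -3x^5 + 5x^4 - 2x^3 + x^2 - 7x - 5
= -3x^5 + 5x^4 - 2x^3 + 7x^2 - 12x - 3


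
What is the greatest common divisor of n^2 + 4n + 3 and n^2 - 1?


Factor each:
  n^2 + 4n + 3 = (n + 1)(n + 3)
  n^2 - 1 = (n + 1)(n - 1)
Common monic factor: n + 1


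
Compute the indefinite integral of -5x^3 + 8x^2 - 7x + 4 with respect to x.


Reverse power rule on each term:
  ∫ -5x^3 dx = -(5/4)x^4
  ∫ 8x^2 dx = (8/3)x^3
  ∫ -7x dx = -(7/2)x^2
  ∫ 4 dx = 4x
F(x) = -(5/4)x^4 + (8/3)x^3 - (7/2)x^2 + 4x + C


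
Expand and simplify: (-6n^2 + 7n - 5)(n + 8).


Distribute each term of the first polynomial:
  (-6n^2)(n + 8) = -6n^3 - 48n^2
  (7n)(n + 8) = 7n^2 + 56n
  (-5)(n + 8) = -5n - 40
Sum: -6n^3 - 41n^2 + 51n - 40


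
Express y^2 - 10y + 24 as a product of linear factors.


Roots satisfy r1 + r2 = -b/a = 10 and r1*r2 = c/a = 24.
So r1 = 6, r2 = 4.
y^2 - 10y + 24 = (y - r1)(y - r2) = (y - 6)(y - 4)


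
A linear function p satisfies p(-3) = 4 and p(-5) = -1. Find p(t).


p(t) = mt + b. Using p(-3)=4, p(-5)=-1:
m = (4 + 1)/(-3 + 5) = 5/2 = 5/2
b = 4 - m*(-3) = 4 + 15/2 = 23/2
p(t) = (5/2)t + (23/2)


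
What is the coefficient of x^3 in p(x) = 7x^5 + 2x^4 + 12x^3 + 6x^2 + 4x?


Read off the coefficient of x^3: 12


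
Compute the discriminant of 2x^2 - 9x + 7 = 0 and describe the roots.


D = b^2 - 4ac = (-9)^2 - 4(2)(7) = 81 - 56 = 25
Since D > 0: two distinct rational roots


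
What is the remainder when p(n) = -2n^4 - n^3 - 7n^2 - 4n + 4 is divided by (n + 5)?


By the Remainder Theorem, the remainder equals p(-5):
  -2*(-5)^4 = -1250
  -1*(-5)^3 = 125
  -7*(-5)^2 = -175
  -4*(-5)^1 = 20
  constant: 4
Sum: -1250 + 125 - 175 + 20 + 4 = -1276


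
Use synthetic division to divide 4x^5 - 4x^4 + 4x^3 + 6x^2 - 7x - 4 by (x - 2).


Synthetic division with c = 2. Coefficients: 4, -4, 4, 6, -7, -4
Bring down 4.
  4 * 2 = 8; 8 - 4 = 4
  4 * 2 = 8; 8 + 4 = 12
  12 * 2 = 24; 24 + 6 = 30
  30 * 2 = 60; 60 - 7 = 53
  53 * 2 = 106; 106 - 4 = 102
Quotient: 4x^4 + 4x^3 + 12x^2 + 30x + 53, Remainder: 102


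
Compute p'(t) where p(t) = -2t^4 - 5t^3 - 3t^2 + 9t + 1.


Apply the power rule term by term:
  d/dt(-2t^4) = -8t^3
  d/dt(-5t^3) = -15t^2
  d/dt(-3t^2) = -6t
  d/dt(9t) = 9
  d/dt(1) = 0
p'(t) = -8t^3 - 15t^2 - 6t + 9


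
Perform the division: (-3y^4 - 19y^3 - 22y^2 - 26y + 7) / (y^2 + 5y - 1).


(-3y^4 - 19y^3 - 22y^2 - 26y + 7) / (y^2 + 5y - 1)
Step 1: -3y^2 * (y^2 + 5y - 1) = -3y^4 - 15y^3 + 3y^2; subtract.
Step 2: -4y * (y^2 + 5y - 1) = -4y^3 - 20y^2 + 4y; subtract.
Step 3: -5 * (y^2 + 5y - 1) = -5y^2 - 25y + 5; subtract.
Quotient: -3y^2 - 4y - 5, Remainder: -5y + 2


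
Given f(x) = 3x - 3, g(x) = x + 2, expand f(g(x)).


Substitute g(x) into f:
f(g(x)) = 3*(x + 2) + (-3)
Expand and combine: 3x + 3


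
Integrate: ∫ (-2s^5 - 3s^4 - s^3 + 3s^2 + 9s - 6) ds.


Reverse power rule on each term:
  ∫ -2s^5 ds = -(1/3)s^6
  ∫ -3s^4 ds = -(3/5)s^5
  ∫ -s^3 ds = -(1/4)s^4
  ∫ 3s^2 ds = s^3
  ∫ 9s ds = (9/2)s^2
  ∫ -6 ds = -6s
F(s) = -(1/3)s^6 - (3/5)s^5 - (1/4)s^4 + s^3 + (9/2)s^2 - 6s + C


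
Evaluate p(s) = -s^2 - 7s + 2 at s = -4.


Using direct substitution:
  -1 * (-4)^2 = -16
  -7 * (-4)^1 = 28
  constant: 2
Sum = -16 + 28 + 2 = 14


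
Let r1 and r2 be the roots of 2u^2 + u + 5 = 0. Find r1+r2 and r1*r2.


For au^2+bu+c=0: sum = -b/a, product = c/a.
a=2, b=1, c=5
Sum = -(1)/2 = -1/2
Product = (5)/2 = 5/2


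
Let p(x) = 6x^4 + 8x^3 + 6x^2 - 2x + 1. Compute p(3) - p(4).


p(3) = 751
p(4) = 2137
p(3) - p(4) = 751 - 2137 = -1386


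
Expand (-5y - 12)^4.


Expand (-5y - 12)^4 by repeated multiplication:
  (-5y - 12)^2 = 25y^2 + 120y + 144
  (-5y - 12)^3 = -125y^3 - 900y^2 - 2160y - 1728
= 625y^4 + 6000y^3 + 21600y^2 + 34560y + 20736


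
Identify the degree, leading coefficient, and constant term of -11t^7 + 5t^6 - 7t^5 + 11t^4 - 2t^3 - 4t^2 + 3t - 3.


Highest power of t is 7, with coefficient -11. Constant term is -3.
Degree = 7, leading coefficient = -11, constant term = -3


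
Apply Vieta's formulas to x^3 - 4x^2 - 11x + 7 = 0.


Monic cubic x^3+bx^2+cx+d=0: sum=-b, pairwise sum=c, product=-d.
b=-4, c=-11, d=7
r1+r2+r3 = 4
r1r2+r1r3+r2r3 = -11
r1r2r3 = -7


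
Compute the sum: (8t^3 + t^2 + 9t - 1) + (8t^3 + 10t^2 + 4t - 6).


Align terms by degree and add:
  8t^3 + t^2 + 9t - 1
+ 8t^3 + 10t^2 + 4t - 6
= 16t^3 + 11t^2 + 13t - 7


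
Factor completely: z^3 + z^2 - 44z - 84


Try integer roots (divisors of -84). z=-2: p(-2)=0.
Divide out (z + 2): quotient is z^2 - z - 42.
Factor the quadratic: (z - 7)(z + 6)
Result: (z + 2)(z - 7)(z + 6)


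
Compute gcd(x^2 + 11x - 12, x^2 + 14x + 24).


Factor each:
  x^2 + 11x - 12 = (x + 12)(x - 1)
  x^2 + 14x + 24 = (x + 12)(x + 2)
Common monic factor: x + 12


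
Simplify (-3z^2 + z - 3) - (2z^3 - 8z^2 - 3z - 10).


Distribute the minus sign:
  (-3z^2 + z - 3)
- (2z^3 - 8z^2 - 3z - 10)
Negate second polynomial: -2z^3 + 8z^2 + 3z + 10
Add: -2z^3 + 5z^2 + 4z + 7


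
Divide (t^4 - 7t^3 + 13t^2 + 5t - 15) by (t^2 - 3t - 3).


(t^4 - 7t^3 + 13t^2 + 5t - 15) / (t^2 - 3t - 3)
Step 1: t^2 * (t^2 - 3t - 3) = t^4 - 3t^3 - 3t^2; subtract.
Step 2: -4t * (t^2 - 3t - 3) = -4t^3 + 12t^2 + 12t; subtract.
Step 3: 4 * (t^2 - 3t - 3) = 4t^2 - 12t - 12; subtract.
Quotient: t^2 - 4t + 4, Remainder: 5t - 3


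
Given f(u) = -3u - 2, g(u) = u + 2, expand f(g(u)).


Substitute g(u) into f:
f(g(u)) = -3*(u + 2) + (-2)
Expand and combine: -3u - 8


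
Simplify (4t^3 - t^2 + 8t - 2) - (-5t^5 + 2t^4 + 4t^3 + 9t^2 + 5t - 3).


Distribute the minus sign:
  (4t^3 - t^2 + 8t - 2)
- (-5t^5 + 2t^4 + 4t^3 + 9t^2 + 5t - 3)
Negate second polynomial: 5t^5 - 2t^4 - 4t^3 - 9t^2 - 5t + 3
Add: 5t^5 - 2t^4 - 10t^2 + 3t + 1


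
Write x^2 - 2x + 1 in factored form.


Roots satisfy r1 + r2 = -b/a = 2 and r1*r2 = c/a = 1.
So r1 = 1, r2 = 1.
x^2 - 2x + 1 = (x - r1)(x - r2) = (x - 1)(x - 1)


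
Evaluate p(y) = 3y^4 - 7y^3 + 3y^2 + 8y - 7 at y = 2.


Using direct substitution:
  3 * (2)^4 = 48
  -7 * (2)^3 = -56
  3 * (2)^2 = 12
  8 * (2)^1 = 16
  constant: -7
Sum = 48 - 56 + 12 + 16 - 7 = 13


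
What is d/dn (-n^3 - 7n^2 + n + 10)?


Apply the power rule term by term:
  d/dn(-n^3) = -3n^2
  d/dn(-7n^2) = -14n
  d/dn(n) = 1
  d/dn(10) = 0
p'(n) = -3n^2 - 14n + 1


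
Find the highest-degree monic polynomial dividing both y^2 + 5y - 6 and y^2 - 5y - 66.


Factor each:
  y^2 + 5y - 6 = (y + 6)(y - 1)
  y^2 - 5y - 66 = (y + 6)(y - 11)
Common monic factor: y + 6


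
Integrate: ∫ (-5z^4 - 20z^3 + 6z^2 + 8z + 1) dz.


Reverse power rule on each term:
  ∫ -5z^4 dz = -z^5
  ∫ -20z^3 dz = -5z^4
  ∫ 6z^2 dz = 2z^3
  ∫ 8z dz = 4z^2
  ∫ 1 dz = z
F(z) = -z^5 - 5z^4 + 2z^3 + 4z^2 + z + C


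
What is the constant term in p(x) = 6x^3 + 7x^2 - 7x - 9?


Read off the constant term: -9


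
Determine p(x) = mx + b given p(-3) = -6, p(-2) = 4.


p(x) = mx + b. Using p(-3)=-6, p(-2)=4:
m = (-6 - 4)/(-3 + 2) = -10/-1 = 10
b = -6 - m*(-3) = -6 + 30 = 24
p(x) = 10x + 24


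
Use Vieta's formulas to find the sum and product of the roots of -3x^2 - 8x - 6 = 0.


For ax^2+bx+c=0: sum = -b/a, product = c/a.
a=-3, b=-8, c=-6
Sum = -(-8)/-3 = -8/3
Product = (-6)/-3 = 2


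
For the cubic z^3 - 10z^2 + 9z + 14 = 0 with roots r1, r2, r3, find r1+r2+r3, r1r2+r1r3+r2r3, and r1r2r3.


Monic cubic z^3+bz^2+cz+d=0: sum=-b, pairwise sum=c, product=-d.
b=-10, c=9, d=14
r1+r2+r3 = 10
r1r2+r1r3+r2r3 = 9
r1r2r3 = -14


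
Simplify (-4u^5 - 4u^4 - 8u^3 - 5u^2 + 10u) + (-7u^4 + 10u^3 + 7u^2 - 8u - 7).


Align terms by degree and add:
  -4u^5 - 4u^4 - 8u^3 - 5u^2 + 10u
  -7u^4 + 10u^3 + 7u^2 - 8u - 7
= -4u^5 - 11u^4 + 2u^3 + 2u^2 + 2u - 7


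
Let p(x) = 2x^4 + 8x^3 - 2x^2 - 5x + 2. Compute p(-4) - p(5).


p(-4) = -10
p(5) = 2177
p(-4) - p(5) = -10 - 2177 = -2187


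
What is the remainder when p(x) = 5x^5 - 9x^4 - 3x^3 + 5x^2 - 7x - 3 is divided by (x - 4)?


By the Remainder Theorem, the remainder equals p(4):
  5*(4)^5 = 5120
  -9*(4)^4 = -2304
  -3*(4)^3 = -192
  5*(4)^2 = 80
  -7*(4)^1 = -28
  constant: -3
Sum: 5120 - 2304 - 192 + 80 - 28 - 3 = 2673


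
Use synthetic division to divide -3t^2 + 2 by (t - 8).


Synthetic division with c = 8. Coefficients: -3, 0, 2
Bring down -3.
  -3 * 8 = -24; -24 + 0 = -24
  -24 * 8 = -192; -192 + 2 = -190
Quotient: -3t - 24, Remainder: -190


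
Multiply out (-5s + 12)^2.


Expand (-5s + 12)^2 by repeated multiplication:
= 25s^2 - 120s + 144


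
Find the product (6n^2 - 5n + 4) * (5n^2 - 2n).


Distribute each term of the first polynomial:
  (6n^2)(5n^2 - 2n) = 30n^4 - 12n^3
  (-5n)(5n^2 - 2n) = -25n^3 + 10n^2
  (4)(5n^2 - 2n) = 20n^2 - 8n
Sum: 30n^4 - 37n^3 + 30n^2 - 8n


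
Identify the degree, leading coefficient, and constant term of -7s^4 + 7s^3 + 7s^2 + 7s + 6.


Highest power of s is 4, with coefficient -7. Constant term is 6.
Degree = 4, leading coefficient = -7, constant term = 6


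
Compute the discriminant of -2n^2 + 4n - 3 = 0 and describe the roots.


D = b^2 - 4ac = (4)^2 - 4(-2)(-3) = 16 - 24 = -8
Since D < 0: two complex conjugate roots (no real roots)


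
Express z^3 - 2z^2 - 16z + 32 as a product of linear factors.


Try integer roots (divisors of 32). z=-4: p(-4)=0.
Divide out (z + 4): quotient is z^2 - 6z + 8.
Factor the quadratic: (z - 4)(z - 2)
Result: (z + 4)(z - 4)(z - 2)


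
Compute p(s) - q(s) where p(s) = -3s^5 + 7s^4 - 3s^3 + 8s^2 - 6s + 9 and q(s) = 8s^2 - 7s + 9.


Distribute the minus sign:
  (-3s^5 + 7s^4 - 3s^3 + 8s^2 - 6s + 9)
- (8s^2 - 7s + 9)
Negate second polynomial: -8s^2 + 7s - 9
Add: -3s^5 + 7s^4 - 3s^3 + s


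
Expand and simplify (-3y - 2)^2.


Expand (-3y - 2)^2 by repeated multiplication:
= 9y^2 + 12y + 4


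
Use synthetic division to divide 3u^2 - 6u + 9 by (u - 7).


Synthetic division with c = 7. Coefficients: 3, -6, 9
Bring down 3.
  3 * 7 = 21; 21 - 6 = 15
  15 * 7 = 105; 105 + 9 = 114
Quotient: 3u + 15, Remainder: 114


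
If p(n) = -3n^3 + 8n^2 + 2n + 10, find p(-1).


Using direct substitution:
  -3 * (-1)^3 = 3
  8 * (-1)^2 = 8
  2 * (-1)^1 = -2
  constant: 10
Sum = 3 + 8 - 2 + 10 = 19


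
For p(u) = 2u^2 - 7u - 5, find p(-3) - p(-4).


p(-3) = 34
p(-4) = 55
p(-3) - p(-4) = 34 - 55 = -21


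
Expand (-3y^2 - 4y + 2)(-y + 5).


Distribute each term of the first polynomial:
  (-3y^2)(-y + 5) = 3y^3 - 15y^2
  (-4y)(-y + 5) = 4y^2 - 20y
  (2)(-y + 5) = -2y + 10
Sum: 3y^3 - 11y^2 - 22y + 10


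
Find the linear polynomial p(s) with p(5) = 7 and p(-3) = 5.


p(s) = ms + b. Using p(5)=7, p(-3)=5:
m = (7 - 5)/(5 + 3) = 2/8 = 1/4
b = 7 - m*(5) = 7 - 5/4 = 23/4
p(s) = (1/4)s + (23/4)


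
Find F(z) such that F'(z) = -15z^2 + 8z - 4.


Reverse power rule on each term:
  ∫ -15z^2 dz = -5z^3
  ∫ 8z dz = 4z^2
  ∫ -4 dz = -4z
F(z) = -5z^3 + 4z^2 - 4z + C


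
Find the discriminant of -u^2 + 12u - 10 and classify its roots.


D = b^2 - 4ac = (12)^2 - 4(-1)(-10) = 144 - 40 = 104
Since D > 0: two distinct irrational roots


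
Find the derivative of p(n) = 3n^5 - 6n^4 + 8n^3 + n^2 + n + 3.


Apply the power rule term by term:
  d/dn(3n^5) = 15n^4
  d/dn(-6n^4) = -24n^3
  d/dn(8n^3) = 24n^2
  d/dn(n^2) = 2n
  d/dn(n) = 1
  d/dn(3) = 0
p'(n) = 15n^4 - 24n^3 + 24n^2 + 2n + 1


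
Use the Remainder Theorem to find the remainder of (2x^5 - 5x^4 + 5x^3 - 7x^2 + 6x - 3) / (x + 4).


By the Remainder Theorem, the remainder equals p(-4):
  2*(-4)^5 = -2048
  -5*(-4)^4 = -1280
  5*(-4)^3 = -320
  -7*(-4)^2 = -112
  6*(-4)^1 = -24
  constant: -3
Sum: -2048 - 1280 - 320 - 112 - 24 - 3 = -3787


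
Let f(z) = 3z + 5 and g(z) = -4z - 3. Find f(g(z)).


Substitute g(z) into f:
f(g(z)) = 3*(-4z - 3) + 5
Expand and combine: -12z - 4


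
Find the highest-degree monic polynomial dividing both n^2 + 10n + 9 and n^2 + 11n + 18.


Factor each:
  n^2 + 10n + 9 = (n + 9)(n + 1)
  n^2 + 11n + 18 = (n + 9)(n + 2)
Common monic factor: n + 9


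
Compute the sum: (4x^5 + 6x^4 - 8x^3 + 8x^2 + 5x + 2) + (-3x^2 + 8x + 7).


Align terms by degree and add:
  4x^5 + 6x^4 - 8x^3 + 8x^2 + 5x + 2
  -3x^2 + 8x + 7
= 4x^5 + 6x^4 - 8x^3 + 5x^2 + 13x + 9


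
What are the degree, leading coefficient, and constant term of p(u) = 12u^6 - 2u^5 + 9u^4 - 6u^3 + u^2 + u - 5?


Highest power of u is 6, with coefficient 12. Constant term is -5.
Degree = 6, leading coefficient = 12, constant term = -5


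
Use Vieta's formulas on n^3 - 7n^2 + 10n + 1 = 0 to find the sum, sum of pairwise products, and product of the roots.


Monic cubic n^3+bn^2+cn+d=0: sum=-b, pairwise sum=c, product=-d.
b=-7, c=10, d=1
r1+r2+r3 = 7
r1r2+r1r3+r2r3 = 10
r1r2r3 = -1


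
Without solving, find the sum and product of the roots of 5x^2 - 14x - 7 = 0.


For ax^2+bx+c=0: sum = -b/a, product = c/a.
a=5, b=-14, c=-7
Sum = -(-14)/5 = 14/5
Product = (-7)/5 = -7/5


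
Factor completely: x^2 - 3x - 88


Roots satisfy r1 + r2 = -b/a = 3 and r1*r2 = c/a = -88.
So r1 = -8, r2 = 11.
x^2 - 3x - 88 = (x - r1)(x - r2) = (x + 8)(x - 11)


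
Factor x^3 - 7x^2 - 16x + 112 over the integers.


Try integer roots (divisors of 112). x=7: p(7)=0.
Divide out (x - 7): quotient is x^2 - 16.
Factor the quadratic: (x + 4)(x - 4)
Result: (x - 7)(x + 4)(x - 4)


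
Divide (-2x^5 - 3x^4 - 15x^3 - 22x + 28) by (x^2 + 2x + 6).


(-2x^5 - 3x^4 - 15x^3 - 22x + 28) / (x^2 + 2x + 6)
Step 1: -2x^3 * (x^2 + 2x + 6) = -2x^5 - 4x^4 - 12x^3; subtract.
Step 2: x^2 * (x^2 + 2x + 6) = x^4 + 2x^3 + 6x^2; subtract.
Step 3: -5x * (x^2 + 2x + 6) = -5x^3 - 10x^2 - 30x; subtract.
Step 4: 4 * (x^2 + 2x + 6) = 4x^2 + 8x + 24; subtract.
Quotient: -2x^3 + x^2 - 5x + 4, Remainder: 4


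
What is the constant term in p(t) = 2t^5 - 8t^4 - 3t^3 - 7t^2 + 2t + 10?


Read off the constant term: 10


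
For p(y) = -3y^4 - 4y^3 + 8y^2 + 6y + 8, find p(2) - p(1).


p(2) = -28
p(1) = 15
p(2) - p(1) = -28 - 15 = -43


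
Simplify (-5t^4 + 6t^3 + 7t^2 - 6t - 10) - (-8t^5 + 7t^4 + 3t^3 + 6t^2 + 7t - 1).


Distribute the minus sign:
  (-5t^4 + 6t^3 + 7t^2 - 6t - 10)
- (-8t^5 + 7t^4 + 3t^3 + 6t^2 + 7t - 1)
Negate second polynomial: 8t^5 - 7t^4 - 3t^3 - 6t^2 - 7t + 1
Add: 8t^5 - 12t^4 + 3t^3 + t^2 - 13t - 9


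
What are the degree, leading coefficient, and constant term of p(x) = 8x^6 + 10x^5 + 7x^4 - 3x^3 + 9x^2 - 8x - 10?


Highest power of x is 6, with coefficient 8. Constant term is -10.
Degree = 6, leading coefficient = 8, constant term = -10


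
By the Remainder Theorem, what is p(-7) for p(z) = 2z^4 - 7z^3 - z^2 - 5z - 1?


By the Remainder Theorem, the remainder equals p(-7):
  2*(-7)^4 = 4802
  -7*(-7)^3 = 2401
  -1*(-7)^2 = -49
  -5*(-7)^1 = 35
  constant: -1
Sum: 4802 + 2401 - 49 + 35 - 1 = 7188


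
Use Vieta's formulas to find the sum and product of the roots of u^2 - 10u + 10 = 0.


For au^2+bu+c=0: sum = -b/a, product = c/a.
a=1, b=-10, c=10
Sum = -(-10)/1 = 10
Product = (10)/1 = 10


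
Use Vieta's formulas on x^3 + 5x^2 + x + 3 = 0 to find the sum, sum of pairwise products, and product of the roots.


Monic cubic x^3+bx^2+cx+d=0: sum=-b, pairwise sum=c, product=-d.
b=5, c=1, d=3
r1+r2+r3 = -5
r1r2+r1r3+r2r3 = 1
r1r2r3 = -3


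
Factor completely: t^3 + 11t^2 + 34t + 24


Try integer roots (divisors of 24). t=-4: p(-4)=0.
Divide out (t + 4): quotient is t^2 + 7t + 6.
Factor the quadratic: (t + 6)(t + 1)
Result: (t + 4)(t + 6)(t + 1)


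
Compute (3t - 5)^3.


Expand (3t - 5)^3 by repeated multiplication:
  (3t - 5)^2 = 9t^2 - 30t + 25
= 27t^3 - 135t^2 + 225t - 125


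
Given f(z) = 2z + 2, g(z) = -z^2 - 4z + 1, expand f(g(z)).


Substitute g(z) into f:
f(g(z)) = 2*(-z^2 - 4z + 1) + 2
Expand and combine: -2z^2 - 8z + 4


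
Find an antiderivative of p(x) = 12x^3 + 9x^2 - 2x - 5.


Reverse power rule on each term:
  ∫ 12x^3 dx = 3x^4
  ∫ 9x^2 dx = 3x^3
  ∫ -2x dx = -x^2
  ∫ -5 dx = -5x
F(x) = 3x^4 + 3x^3 - x^2 - 5x + C


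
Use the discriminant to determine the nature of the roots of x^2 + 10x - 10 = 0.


D = b^2 - 4ac = (10)^2 - 4(1)(-10) = 100 + 40 = 140
Since D > 0: two distinct irrational roots


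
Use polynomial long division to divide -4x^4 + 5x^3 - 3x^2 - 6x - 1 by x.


(-4x^4 + 5x^3 - 3x^2 - 6x - 1) / (x)
Step 1: -4x^3 * (x) = -4x^4; subtract.
Step 2: 5x^2 * (x) = 5x^3; subtract.
Step 3: -3x * (x) = -3x^2; subtract.
Step 4: -6 * (x) = -6x; subtract.
Quotient: -4x^3 + 5x^2 - 3x - 6, Remainder: -1


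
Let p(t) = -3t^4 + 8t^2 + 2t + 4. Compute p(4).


Using direct substitution:
  -3 * (4)^4 = -768
  0 * (4)^3 = 0
  8 * (4)^2 = 128
  2 * (4)^1 = 8
  constant: 4
Sum = -768 + 0 + 128 + 8 + 4 = -628


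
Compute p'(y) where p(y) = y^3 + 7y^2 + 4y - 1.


Apply the power rule term by term:
  d/dy(y^3) = 3y^2
  d/dy(7y^2) = 14y
  d/dy(4y) = 4
  d/dy(-1) = 0
p'(y) = 3y^2 + 14y + 4


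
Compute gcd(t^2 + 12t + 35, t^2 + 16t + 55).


Factor each:
  t^2 + 12t + 35 = (t + 5)(t + 7)
  t^2 + 16t + 55 = (t + 5)(t + 11)
Common monic factor: t + 5


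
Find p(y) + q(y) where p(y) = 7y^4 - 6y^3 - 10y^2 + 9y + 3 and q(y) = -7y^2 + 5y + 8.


Align terms by degree and add:
  7y^4 - 6y^3 - 10y^2 + 9y + 3
  -7y^2 + 5y + 8
= 7y^4 - 6y^3 - 17y^2 + 14y + 11


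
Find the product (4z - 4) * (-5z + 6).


Distribute each term of the first polynomial:
  (4z)(-5z + 6) = -20z^2 + 24z
  (-4)(-5z + 6) = 20z - 24
Sum: -20z^2 + 44z - 24


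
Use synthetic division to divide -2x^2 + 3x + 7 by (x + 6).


Synthetic division with c = -6. Coefficients: -2, 3, 7
Bring down -2.
  -2 * -6 = 12; 12 + 3 = 15
  15 * -6 = -90; -90 + 7 = -83
Quotient: -2x + 15, Remainder: -83


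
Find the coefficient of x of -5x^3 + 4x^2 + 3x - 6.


Read off the coefficient of x: 3


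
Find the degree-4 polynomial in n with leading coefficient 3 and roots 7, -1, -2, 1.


p(n) = 3(n - 7)(n + 1)(n + 2)(n - 1)
Expand: 3n^4 - 15n^3 - 45n^2 + 15n + 42


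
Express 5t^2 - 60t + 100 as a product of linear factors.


Roots satisfy r1 + r2 = -b/a = 12 and r1*r2 = c/a = 20.
So r1 = 2, r2 = 10.
5t^2 - 60t + 100 = 5(t - r1)(t - r2) = 5(t - 2)(t - 10)


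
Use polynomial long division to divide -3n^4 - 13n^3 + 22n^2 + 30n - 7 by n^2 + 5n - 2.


(-3n^4 - 13n^3 + 22n^2 + 30n - 7) / (n^2 + 5n - 2)
Step 1: -3n^2 * (n^2 + 5n - 2) = -3n^4 - 15n^3 + 6n^2; subtract.
Step 2: 2n * (n^2 + 5n - 2) = 2n^3 + 10n^2 - 4n; subtract.
Step 3: 6 * (n^2 + 5n - 2) = 6n^2 + 30n - 12; subtract.
Quotient: -3n^2 + 2n + 6, Remainder: 4n + 5


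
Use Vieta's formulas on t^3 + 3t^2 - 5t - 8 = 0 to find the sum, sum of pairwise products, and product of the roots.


Monic cubic t^3+bt^2+ct+d=0: sum=-b, pairwise sum=c, product=-d.
b=3, c=-5, d=-8
r1+r2+r3 = -3
r1r2+r1r3+r2r3 = -5
r1r2r3 = 8


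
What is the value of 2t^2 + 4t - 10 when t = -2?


Using direct substitution:
  2 * (-2)^2 = 8
  4 * (-2)^1 = -8
  constant: -10
Sum = 8 - 8 - 10 = -10


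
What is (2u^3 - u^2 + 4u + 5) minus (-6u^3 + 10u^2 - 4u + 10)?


Distribute the minus sign:
  (2u^3 - u^2 + 4u + 5)
- (-6u^3 + 10u^2 - 4u + 10)
Negate second polynomial: 6u^3 - 10u^2 + 4u - 10
Add: 8u^3 - 11u^2 + 8u - 5


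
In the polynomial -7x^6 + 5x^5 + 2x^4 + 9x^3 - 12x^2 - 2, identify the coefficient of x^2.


Read off the coefficient of x^2: -12


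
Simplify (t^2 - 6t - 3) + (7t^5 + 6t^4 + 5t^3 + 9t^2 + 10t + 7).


Align terms by degree and add:
  t^2 - 6t - 3
+ 7t^5 + 6t^4 + 5t^3 + 9t^2 + 10t + 7
= 7t^5 + 6t^4 + 5t^3 + 10t^2 + 4t + 4


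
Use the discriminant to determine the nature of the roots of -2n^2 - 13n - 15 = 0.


D = b^2 - 4ac = (-13)^2 - 4(-2)(-15) = 169 - 120 = 49
Since D > 0: two distinct rational roots


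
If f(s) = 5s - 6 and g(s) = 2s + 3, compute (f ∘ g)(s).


Substitute g(s) into f:
f(g(s)) = 5*(2s + 3) + (-6)
Expand and combine: 10s + 9


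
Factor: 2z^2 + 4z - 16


Roots satisfy r1 + r2 = -b/a = -2 and r1*r2 = c/a = -8.
So r1 = -4, r2 = 2.
2z^2 + 4z - 16 = 2(z - r1)(z - r2) = 2(z + 4)(z - 2)


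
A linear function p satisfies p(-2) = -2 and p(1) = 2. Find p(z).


p(z) = mz + b. Using p(-2)=-2, p(1)=2:
m = (-2 - 2)/(-2 - 1) = -4/-3 = 4/3
b = -2 - m*(-2) = -2 + 8/3 = 2/3
p(z) = (4/3)z + (2/3)


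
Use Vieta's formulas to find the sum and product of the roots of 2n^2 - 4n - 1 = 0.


For an^2+bn+c=0: sum = -b/a, product = c/a.
a=2, b=-4, c=-1
Sum = -(-4)/2 = 2
Product = (-1)/2 = -1/2


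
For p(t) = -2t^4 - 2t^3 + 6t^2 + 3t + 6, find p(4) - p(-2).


p(4) = -526
p(-2) = 8
p(4) - p(-2) = -526 - 8 = -534


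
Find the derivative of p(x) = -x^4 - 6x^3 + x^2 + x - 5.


Apply the power rule term by term:
  d/dx(-x^4) = -4x^3
  d/dx(-6x^3) = -18x^2
  d/dx(x^2) = 2x
  d/dx(x) = 1
  d/dx(-5) = 0
p'(x) = -4x^3 - 18x^2 + 2x + 1


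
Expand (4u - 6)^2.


Expand (4u - 6)^2 by repeated multiplication:
= 16u^2 - 48u + 36


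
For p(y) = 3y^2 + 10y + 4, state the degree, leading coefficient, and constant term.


Highest power of y is 2, with coefficient 3. Constant term is 4.
Degree = 2, leading coefficient = 3, constant term = 4


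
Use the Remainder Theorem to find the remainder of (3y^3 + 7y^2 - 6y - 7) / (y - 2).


By the Remainder Theorem, the remainder equals p(2):
  3*(2)^3 = 24
  7*(2)^2 = 28
  -6*(2)^1 = -12
  constant: -7
Sum: 24 + 28 - 12 - 7 = 33


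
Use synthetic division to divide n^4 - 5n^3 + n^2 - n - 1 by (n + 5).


Synthetic division with c = -5. Coefficients: 1, -5, 1, -1, -1
Bring down 1.
  1 * -5 = -5; -5 - 5 = -10
  -10 * -5 = 50; 50 + 1 = 51
  51 * -5 = -255; -255 - 1 = -256
  -256 * -5 = 1280; 1280 - 1 = 1279
Quotient: n^3 - 10n^2 + 51n - 256, Remainder: 1279


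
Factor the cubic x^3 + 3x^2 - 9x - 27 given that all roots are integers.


Try integer roots (divisors of -27). x=-3: p(-3)=0.
Divide out (x + 3): quotient is x^2 - 9.
Factor the quadratic: (x - 3)(x + 3)
Result: (x + 3)(x - 3)(x + 3)


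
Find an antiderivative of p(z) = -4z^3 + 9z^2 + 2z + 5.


Reverse power rule on each term:
  ∫ -4z^3 dz = -z^4
  ∫ 9z^2 dz = 3z^3
  ∫ 2z dz = z^2
  ∫ 5 dz = 5z
F(z) = -z^4 + 3z^3 + z^2 + 5z + C


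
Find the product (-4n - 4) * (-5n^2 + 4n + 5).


Distribute each term of the first polynomial:
  (-4n)(-5n^2 + 4n + 5) = 20n^3 - 16n^2 - 20n
  (-4)(-5n^2 + 4n + 5) = 20n^2 - 16n - 20
Sum: 20n^3 + 4n^2 - 36n - 20


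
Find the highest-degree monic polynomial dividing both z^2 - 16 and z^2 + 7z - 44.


Factor each:
  z^2 - 16 = (z - 4)(z + 4)
  z^2 + 7z - 44 = (z - 4)(z + 11)
Common monic factor: z - 4


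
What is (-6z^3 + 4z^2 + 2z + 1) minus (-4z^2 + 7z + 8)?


Distribute the minus sign:
  (-6z^3 + 4z^2 + 2z + 1)
- (-4z^2 + 7z + 8)
Negate second polynomial: 4z^2 - 7z - 8
Add: -6z^3 + 8z^2 - 5z - 7


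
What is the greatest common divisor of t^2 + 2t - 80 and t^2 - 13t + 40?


Factor each:
  t^2 + 2t - 80 = (t - 8)(t + 10)
  t^2 - 13t + 40 = (t - 8)(t - 5)
Common monic factor: t - 8


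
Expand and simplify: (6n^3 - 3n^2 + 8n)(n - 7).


Distribute each term of the first polynomial:
  (6n^3)(n - 7) = 6n^4 - 42n^3
  (-3n^2)(n - 7) = -3n^3 + 21n^2
  (8n)(n - 7) = 8n^2 - 56n
Sum: 6n^4 - 45n^3 + 29n^2 - 56n


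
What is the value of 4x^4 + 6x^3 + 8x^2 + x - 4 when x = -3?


Using direct substitution:
  4 * (-3)^4 = 324
  6 * (-3)^3 = -162
  8 * (-3)^2 = 72
  1 * (-3)^1 = -3
  constant: -4
Sum = 324 - 162 + 72 - 3 - 4 = 227


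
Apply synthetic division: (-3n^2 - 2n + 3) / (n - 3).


Synthetic division with c = 3. Coefficients: -3, -2, 3
Bring down -3.
  -3 * 3 = -9; -9 - 2 = -11
  -11 * 3 = -33; -33 + 3 = -30
Quotient: -3n - 11, Remainder: -30


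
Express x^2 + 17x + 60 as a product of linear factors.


Roots satisfy r1 + r2 = -b/a = -17 and r1*r2 = c/a = 60.
So r1 = -5, r2 = -12.
x^2 + 17x + 60 = (x - r1)(x - r2) = (x + 5)(x + 12)


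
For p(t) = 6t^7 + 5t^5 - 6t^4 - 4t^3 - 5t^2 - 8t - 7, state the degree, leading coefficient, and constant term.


Highest power of t is 7, with coefficient 6. Constant term is -7.
Degree = 7, leading coefficient = 6, constant term = -7


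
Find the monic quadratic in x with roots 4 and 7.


p(x) = (x - 4)(x - 7)
Expand: x^2 - 11x + 28


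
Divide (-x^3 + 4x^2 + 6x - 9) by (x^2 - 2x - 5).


(-x^3 + 4x^2 + 6x - 9) / (x^2 - 2x - 5)
Step 1: -x * (x^2 - 2x - 5) = -x^3 + 2x^2 + 5x; subtract.
Step 2: 2 * (x^2 - 2x - 5) = 2x^2 - 4x - 10; subtract.
Quotient: -x + 2, Remainder: 5x + 1


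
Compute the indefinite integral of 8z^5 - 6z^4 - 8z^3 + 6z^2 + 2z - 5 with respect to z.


Reverse power rule on each term:
  ∫ 8z^5 dz = (4/3)z^6
  ∫ -6z^4 dz = -(6/5)z^5
  ∫ -8z^3 dz = -2z^4
  ∫ 6z^2 dz = 2z^3
  ∫ 2z dz = z^2
  ∫ -5 dz = -5z
F(z) = (4/3)z^6 - (6/5)z^5 - 2z^4 + 2z^3 + z^2 - 5z + C


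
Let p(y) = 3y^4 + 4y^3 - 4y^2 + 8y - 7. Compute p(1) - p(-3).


p(1) = 4
p(-3) = 68
p(1) - p(-3) = 4 - 68 = -64


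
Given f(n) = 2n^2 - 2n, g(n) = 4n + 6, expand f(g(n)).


Substitute g(n) into f:
f(g(n)) = 2*(4n + 6)^2 + (-2)*(4n + 6)
(4n + 6)^2 = 16n^2 + 48n + 36
Expand and combine: 32n^2 + 88n + 60


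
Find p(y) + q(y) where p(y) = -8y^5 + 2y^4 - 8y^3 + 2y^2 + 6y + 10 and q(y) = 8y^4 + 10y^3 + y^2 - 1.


Align terms by degree and add:
  -8y^5 + 2y^4 - 8y^3 + 2y^2 + 6y + 10
+ 8y^4 + 10y^3 + y^2 - 1
= -8y^5 + 10y^4 + 2y^3 + 3y^2 + 6y + 9


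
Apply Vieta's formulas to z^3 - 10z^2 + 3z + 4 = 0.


Monic cubic z^3+bz^2+cz+d=0: sum=-b, pairwise sum=c, product=-d.
b=-10, c=3, d=4
r1+r2+r3 = 10
r1r2+r1r3+r2r3 = 3
r1r2r3 = -4


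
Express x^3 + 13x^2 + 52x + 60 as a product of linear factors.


Try integer roots (divisors of 60). x=-6: p(-6)=0.
Divide out (x + 6): quotient is x^2 + 7x + 10.
Factor the quadratic: (x + 5)(x + 2)
Result: (x + 6)(x + 5)(x + 2)


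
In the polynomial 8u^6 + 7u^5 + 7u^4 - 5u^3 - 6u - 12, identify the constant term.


Read off the constant term: -12


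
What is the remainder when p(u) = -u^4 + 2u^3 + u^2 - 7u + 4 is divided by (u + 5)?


By the Remainder Theorem, the remainder equals p(-5):
  -1*(-5)^4 = -625
  2*(-5)^3 = -250
  1*(-5)^2 = 25
  -7*(-5)^1 = 35
  constant: 4
Sum: -625 - 250 + 25 + 35 + 4 = -811


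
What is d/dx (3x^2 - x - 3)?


Apply the power rule term by term:
  d/dx(3x^2) = 6x
  d/dx(-x) = -1
  d/dx(-3) = 0
p'(x) = 6x - 1


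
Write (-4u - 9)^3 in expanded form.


Expand (-4u - 9)^3 by repeated multiplication:
  (-4u - 9)^2 = 16u^2 + 72u + 81
= -64u^3 - 432u^2 - 972u - 729


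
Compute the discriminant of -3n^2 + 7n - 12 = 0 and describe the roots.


D = b^2 - 4ac = (7)^2 - 4(-3)(-12) = 49 - 144 = -95
Since D < 0: two complex conjugate roots (no real roots)


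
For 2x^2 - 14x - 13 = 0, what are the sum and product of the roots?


For ax^2+bx+c=0: sum = -b/a, product = c/a.
a=2, b=-14, c=-13
Sum = -(-14)/2 = 7
Product = (-13)/2 = -13/2


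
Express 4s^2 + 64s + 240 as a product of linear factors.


Roots satisfy r1 + r2 = -b/a = -16 and r1*r2 = c/a = 60.
So r1 = -6, r2 = -10.
4s^2 + 64s + 240 = 4(s - r1)(s - r2) = 4(s + 6)(s + 10)


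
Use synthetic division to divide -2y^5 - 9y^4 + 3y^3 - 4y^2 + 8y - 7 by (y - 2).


Synthetic division with c = 2. Coefficients: -2, -9, 3, -4, 8, -7
Bring down -2.
  -2 * 2 = -4; -4 - 9 = -13
  -13 * 2 = -26; -26 + 3 = -23
  -23 * 2 = -46; -46 - 4 = -50
  -50 * 2 = -100; -100 + 8 = -92
  -92 * 2 = -184; -184 - 7 = -191
Quotient: -2y^4 - 13y^3 - 23y^2 - 50y - 92, Remainder: -191


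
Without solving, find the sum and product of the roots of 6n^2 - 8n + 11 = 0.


For an^2+bn+c=0: sum = -b/a, product = c/a.
a=6, b=-8, c=11
Sum = -(-8)/6 = 4/3
Product = (11)/6 = 11/6


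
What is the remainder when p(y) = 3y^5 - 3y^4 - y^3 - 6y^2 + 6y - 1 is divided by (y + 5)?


By the Remainder Theorem, the remainder equals p(-5):
  3*(-5)^5 = -9375
  -3*(-5)^4 = -1875
  -1*(-5)^3 = 125
  -6*(-5)^2 = -150
  6*(-5)^1 = -30
  constant: -1
Sum: -9375 - 1875 + 125 - 150 - 30 - 1 = -11306


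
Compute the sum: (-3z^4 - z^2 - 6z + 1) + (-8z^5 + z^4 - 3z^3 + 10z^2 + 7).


Align terms by degree and add:
  -3z^4 - z^2 - 6z + 1
  -8z^5 + z^4 - 3z^3 + 10z^2 + 7
= -8z^5 - 2z^4 - 3z^3 + 9z^2 - 6z + 8


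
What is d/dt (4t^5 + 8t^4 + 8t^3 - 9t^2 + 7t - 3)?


Apply the power rule term by term:
  d/dt(4t^5) = 20t^4
  d/dt(8t^4) = 32t^3
  d/dt(8t^3) = 24t^2
  d/dt(-9t^2) = -18t
  d/dt(7t) = 7
  d/dt(-3) = 0
p'(t) = 20t^4 + 32t^3 + 24t^2 - 18t + 7


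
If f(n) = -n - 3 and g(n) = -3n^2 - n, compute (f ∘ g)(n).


Substitute g(n) into f:
f(g(n)) = -1*(-3n^2 - n) + (-3)
Expand and combine: 3n^2 + n - 3


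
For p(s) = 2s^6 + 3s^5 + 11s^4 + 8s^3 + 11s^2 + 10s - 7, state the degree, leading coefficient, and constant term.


Highest power of s is 6, with coefficient 2. Constant term is -7.
Degree = 6, leading coefficient = 2, constant term = -7


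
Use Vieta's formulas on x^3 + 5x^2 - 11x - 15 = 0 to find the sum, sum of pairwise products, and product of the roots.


Monic cubic x^3+bx^2+cx+d=0: sum=-b, pairwise sum=c, product=-d.
b=5, c=-11, d=-15
r1+r2+r3 = -5
r1r2+r1r3+r2r3 = -11
r1r2r3 = 15


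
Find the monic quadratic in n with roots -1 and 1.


p(n) = (n + 1)(n - 1)
Expand: n^2 - 1


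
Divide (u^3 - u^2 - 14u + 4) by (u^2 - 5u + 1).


(u^3 - u^2 - 14u + 4) / (u^2 - 5u + 1)
Step 1: u * (u^2 - 5u + 1) = u^3 - 5u^2 + u; subtract.
Step 2: 4 * (u^2 - 5u + 1) = 4u^2 - 20u + 4; subtract.
Quotient: u + 4, Remainder: 5u


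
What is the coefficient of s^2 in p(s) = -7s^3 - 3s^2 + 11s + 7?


Read off the coefficient of s^2: -3


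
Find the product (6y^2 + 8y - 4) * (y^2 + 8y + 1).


Distribute each term of the first polynomial:
  (6y^2)(y^2 + 8y + 1) = 6y^4 + 48y^3 + 6y^2
  (8y)(y^2 + 8y + 1) = 8y^3 + 64y^2 + 8y
  (-4)(y^2 + 8y + 1) = -4y^2 - 32y - 4
Sum: 6y^4 + 56y^3 + 66y^2 - 24y - 4


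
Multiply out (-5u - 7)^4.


Expand (-5u - 7)^4 by repeated multiplication:
  (-5u - 7)^2 = 25u^2 + 70u + 49
  (-5u - 7)^3 = -125u^3 - 525u^2 - 735u - 343
= 625u^4 + 3500u^3 + 7350u^2 + 6860u + 2401


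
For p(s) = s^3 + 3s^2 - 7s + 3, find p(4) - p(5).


p(4) = 87
p(5) = 168
p(4) - p(5) = 87 - 168 = -81


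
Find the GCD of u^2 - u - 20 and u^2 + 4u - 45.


Factor each:
  u^2 - u - 20 = (u - 5)(u + 4)
  u^2 + 4u - 45 = (u - 5)(u + 9)
Common monic factor: u - 5


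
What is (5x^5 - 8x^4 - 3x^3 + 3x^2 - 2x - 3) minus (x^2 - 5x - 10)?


Distribute the minus sign:
  (5x^5 - 8x^4 - 3x^3 + 3x^2 - 2x - 3)
- (x^2 - 5x - 10)
Negate second polynomial: -x^2 + 5x + 10
Add: 5x^5 - 8x^4 - 3x^3 + 2x^2 + 3x + 7


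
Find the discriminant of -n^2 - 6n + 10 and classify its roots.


D = b^2 - 4ac = (-6)^2 - 4(-1)(10) = 36 + 40 = 76
Since D > 0: two distinct irrational roots


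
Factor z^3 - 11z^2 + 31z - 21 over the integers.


Try integer roots (divisors of -21). z=7: p(7)=0.
Divide out (z - 7): quotient is z^2 - 4z + 3.
Factor the quadratic: (z - 1)(z - 3)
Result: (z - 7)(z - 1)(z - 3)


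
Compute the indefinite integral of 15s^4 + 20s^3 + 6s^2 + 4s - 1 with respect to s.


Reverse power rule on each term:
  ∫ 15s^4 ds = 3s^5
  ∫ 20s^3 ds = 5s^4
  ∫ 6s^2 ds = 2s^3
  ∫ 4s ds = 2s^2
  ∫ -1 ds = -s
F(s) = 3s^5 + 5s^4 + 2s^3 + 2s^2 - s + C


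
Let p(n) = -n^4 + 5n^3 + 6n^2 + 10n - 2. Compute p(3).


Using direct substitution:
  -1 * (3)^4 = -81
  5 * (3)^3 = 135
  6 * (3)^2 = 54
  10 * (3)^1 = 30
  constant: -2
Sum = -81 + 135 + 54 + 30 - 2 = 136


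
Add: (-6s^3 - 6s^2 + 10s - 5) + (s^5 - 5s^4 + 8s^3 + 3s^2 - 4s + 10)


Align terms by degree and add:
  -6s^3 - 6s^2 + 10s - 5
+ s^5 - 5s^4 + 8s^3 + 3s^2 - 4s + 10
= s^5 - 5s^4 + 2s^3 - 3s^2 + 6s + 5


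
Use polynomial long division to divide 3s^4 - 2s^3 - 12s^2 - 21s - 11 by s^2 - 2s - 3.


(3s^4 - 2s^3 - 12s^2 - 21s - 11) / (s^2 - 2s - 3)
Step 1: 3s^2 * (s^2 - 2s - 3) = 3s^4 - 6s^3 - 9s^2; subtract.
Step 2: 4s * (s^2 - 2s - 3) = 4s^3 - 8s^2 - 12s; subtract.
Step 3: 5 * (s^2 - 2s - 3) = 5s^2 - 10s - 15; subtract.
Quotient: 3s^2 + 4s + 5, Remainder: s + 4


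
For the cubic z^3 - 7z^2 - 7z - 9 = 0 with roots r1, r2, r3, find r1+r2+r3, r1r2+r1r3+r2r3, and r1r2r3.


Monic cubic z^3+bz^2+cz+d=0: sum=-b, pairwise sum=c, product=-d.
b=-7, c=-7, d=-9
r1+r2+r3 = 7
r1r2+r1r3+r2r3 = -7
r1r2r3 = 9


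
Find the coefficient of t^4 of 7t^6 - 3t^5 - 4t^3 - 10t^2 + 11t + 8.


Read off the coefficient of t^4: 0


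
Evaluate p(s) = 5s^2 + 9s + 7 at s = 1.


Using direct substitution:
  5 * (1)^2 = 5
  9 * (1)^1 = 9
  constant: 7
Sum = 5 + 9 + 7 = 21


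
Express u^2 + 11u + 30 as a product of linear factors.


Roots satisfy r1 + r2 = -b/a = -11 and r1*r2 = c/a = 30.
So r1 = -6, r2 = -5.
u^2 + 11u + 30 = (u - r1)(u - r2) = (u + 6)(u + 5)


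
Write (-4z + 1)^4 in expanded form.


Expand (-4z + 1)^4 by repeated multiplication:
  (-4z + 1)^2 = 16z^2 - 8z + 1
  (-4z + 1)^3 = -64z^3 + 48z^2 - 12z + 1
= 256z^4 - 256z^3 + 96z^2 - 16z + 1


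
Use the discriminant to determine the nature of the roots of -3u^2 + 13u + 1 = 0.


D = b^2 - 4ac = (13)^2 - 4(-3)(1) = 169 + 12 = 181
Since D > 0: two distinct irrational roots


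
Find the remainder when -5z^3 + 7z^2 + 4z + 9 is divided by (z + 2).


By the Remainder Theorem, the remainder equals p(-2):
  -5*(-2)^3 = 40
  7*(-2)^2 = 28
  4*(-2)^1 = -8
  constant: 9
Sum: 40 + 28 - 8 + 9 = 69


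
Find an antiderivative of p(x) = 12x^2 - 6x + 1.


Reverse power rule on each term:
  ∫ 12x^2 dx = 4x^3
  ∫ -6x dx = -3x^2
  ∫ 1 dx = x
F(x) = 4x^3 - 3x^2 + x + C


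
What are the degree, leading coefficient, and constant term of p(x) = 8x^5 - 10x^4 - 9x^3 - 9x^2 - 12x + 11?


Highest power of x is 5, with coefficient 8. Constant term is 11.
Degree = 5, leading coefficient = 8, constant term = 11


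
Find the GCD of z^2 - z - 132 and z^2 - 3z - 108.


Factor each:
  z^2 - z - 132 = (z - 12)(z + 11)
  z^2 - 3z - 108 = (z - 12)(z + 9)
Common monic factor: z - 12


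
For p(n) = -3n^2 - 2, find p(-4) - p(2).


p(-4) = -50
p(2) = -14
p(-4) - p(2) = -50 + 14 = -36


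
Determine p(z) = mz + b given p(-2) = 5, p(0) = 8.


p(z) = mz + b. Using p(-2)=5, p(0)=8:
m = (5 - 8)/(-2) = -3/-2 = 3/2
b = 5 - m*(-2) = 5 + 3 = 8
p(z) = (3/2)z + 8


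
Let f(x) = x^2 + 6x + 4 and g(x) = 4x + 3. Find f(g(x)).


Substitute g(x) into f:
f(g(x)) = 1*(4x + 3)^2 + 6*(4x + 3) + 4
(4x + 3)^2 = 16x^2 + 24x + 9
Expand and combine: 16x^2 + 48x + 31


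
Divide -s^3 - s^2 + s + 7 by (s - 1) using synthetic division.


Synthetic division with c = 1. Coefficients: -1, -1, 1, 7
Bring down -1.
  -1 * 1 = -1; -1 - 1 = -2
  -2 * 1 = -2; -2 + 1 = -1
  -1 * 1 = -1; -1 + 7 = 6
Quotient: -s^2 - 2s - 1, Remainder: 6


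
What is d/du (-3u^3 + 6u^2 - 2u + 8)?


Apply the power rule term by term:
  d/du(-3u^3) = -9u^2
  d/du(6u^2) = 12u
  d/du(-2u) = -2
  d/du(8) = 0
p'(u) = -9u^2 + 12u - 2


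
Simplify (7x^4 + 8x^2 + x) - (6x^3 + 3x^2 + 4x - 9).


Distribute the minus sign:
  (7x^4 + 8x^2 + x)
- (6x^3 + 3x^2 + 4x - 9)
Negate second polynomial: -6x^3 - 3x^2 - 4x + 9
Add: 7x^4 - 6x^3 + 5x^2 - 3x + 9


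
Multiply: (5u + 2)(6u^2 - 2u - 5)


Distribute each term of the first polynomial:
  (5u)(6u^2 - 2u - 5) = 30u^3 - 10u^2 - 25u
  (2)(6u^2 - 2u - 5) = 12u^2 - 4u - 10
Sum: 30u^3 + 2u^2 - 29u - 10


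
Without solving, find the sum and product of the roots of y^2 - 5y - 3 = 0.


For ay^2+by+c=0: sum = -b/a, product = c/a.
a=1, b=-5, c=-3
Sum = -(-5)/1 = 5
Product = (-3)/1 = -3


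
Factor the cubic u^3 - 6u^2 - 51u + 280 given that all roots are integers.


Try integer roots (divisors of 280). u=8: p(8)=0.
Divide out (u - 8): quotient is u^2 + 2u - 35.
Factor the quadratic: (u - 5)(u + 7)
Result: (u - 8)(u - 5)(u + 7)
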